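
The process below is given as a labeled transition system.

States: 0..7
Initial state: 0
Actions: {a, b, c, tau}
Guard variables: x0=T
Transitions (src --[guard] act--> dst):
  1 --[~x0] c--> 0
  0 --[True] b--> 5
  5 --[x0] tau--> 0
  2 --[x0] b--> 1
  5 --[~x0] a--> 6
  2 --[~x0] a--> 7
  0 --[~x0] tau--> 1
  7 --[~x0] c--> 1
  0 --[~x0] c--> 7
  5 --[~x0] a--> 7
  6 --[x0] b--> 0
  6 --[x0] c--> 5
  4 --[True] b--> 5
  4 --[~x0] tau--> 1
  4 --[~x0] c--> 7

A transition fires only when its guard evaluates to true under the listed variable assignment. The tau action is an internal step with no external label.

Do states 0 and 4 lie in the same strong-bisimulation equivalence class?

Answer: BISIMILAR

Trace:
Compute ~ classes (split until stable):
  round 0: {{0,1,2,3,4,5,6,7}}
  round 1: {{0,2,4},{1,3,7},{5},{6}}
  round 2: {{0,4},{1,3,7},{2},{5},{6}}
stable after 3 split(s): 5 block(s)
[0]={0,4}  [4]={0,4}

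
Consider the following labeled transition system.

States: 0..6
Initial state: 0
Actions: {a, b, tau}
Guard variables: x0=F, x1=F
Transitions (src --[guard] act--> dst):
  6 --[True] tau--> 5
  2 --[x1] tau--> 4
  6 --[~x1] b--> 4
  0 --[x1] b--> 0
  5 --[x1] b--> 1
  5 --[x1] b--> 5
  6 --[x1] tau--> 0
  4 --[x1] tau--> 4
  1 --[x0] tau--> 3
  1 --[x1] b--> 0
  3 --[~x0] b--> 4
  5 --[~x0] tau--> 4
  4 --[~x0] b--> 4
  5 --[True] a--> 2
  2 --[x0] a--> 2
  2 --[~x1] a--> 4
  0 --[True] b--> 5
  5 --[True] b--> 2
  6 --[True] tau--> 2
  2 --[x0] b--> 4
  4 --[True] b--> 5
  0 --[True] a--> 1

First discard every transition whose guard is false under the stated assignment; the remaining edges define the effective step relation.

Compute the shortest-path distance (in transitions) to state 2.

Answer: 2

Working:
BFS to 2:
  depth 0: {0}
  depth 1: {1,5}
  depth 2: {2,4}
first hit 2 at d=2 via b·a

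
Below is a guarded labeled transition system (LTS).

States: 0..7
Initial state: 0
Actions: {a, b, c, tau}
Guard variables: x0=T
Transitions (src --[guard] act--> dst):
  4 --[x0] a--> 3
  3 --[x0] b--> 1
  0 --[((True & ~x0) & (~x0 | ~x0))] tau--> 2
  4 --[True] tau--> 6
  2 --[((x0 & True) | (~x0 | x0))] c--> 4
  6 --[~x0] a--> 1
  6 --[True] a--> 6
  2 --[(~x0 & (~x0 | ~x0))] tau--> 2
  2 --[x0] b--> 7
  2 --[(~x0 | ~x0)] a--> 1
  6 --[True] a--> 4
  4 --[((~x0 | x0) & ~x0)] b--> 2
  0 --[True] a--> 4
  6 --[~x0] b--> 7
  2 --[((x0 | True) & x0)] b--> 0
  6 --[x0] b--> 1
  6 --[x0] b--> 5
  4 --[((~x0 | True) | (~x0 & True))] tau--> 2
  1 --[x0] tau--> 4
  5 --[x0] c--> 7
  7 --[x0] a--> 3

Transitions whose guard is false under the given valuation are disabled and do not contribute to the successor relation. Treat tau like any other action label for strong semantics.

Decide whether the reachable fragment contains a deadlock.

Answer: DEADLOCK-FREE

Trace:
Reach set: {0,1,2,3,4,5,6,7}
  0: a→4  [1 out]
  1: tau→4  [1 out]
  2: b→0  b→7  c→4  [3 out]
  3: b→1  [1 out]
  4: a→3  tau→2  tau→6  [3 out]
  5: c→7  [1 out]
  6: a→4  a→6  b→1  b→5  [4 out]
  7: a→3  [1 out]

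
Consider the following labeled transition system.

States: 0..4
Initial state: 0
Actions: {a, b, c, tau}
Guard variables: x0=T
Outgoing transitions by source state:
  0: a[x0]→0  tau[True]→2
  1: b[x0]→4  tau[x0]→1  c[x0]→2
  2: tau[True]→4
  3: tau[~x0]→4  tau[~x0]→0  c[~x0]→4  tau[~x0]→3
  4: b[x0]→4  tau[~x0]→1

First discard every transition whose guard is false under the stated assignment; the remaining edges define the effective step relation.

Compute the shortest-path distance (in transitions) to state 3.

Answer: UNREACHABLE

Working:
Breadth-first toward 3:
  L0 = {0}
  L1 = {2}
  L2 = {4}
3 never appears.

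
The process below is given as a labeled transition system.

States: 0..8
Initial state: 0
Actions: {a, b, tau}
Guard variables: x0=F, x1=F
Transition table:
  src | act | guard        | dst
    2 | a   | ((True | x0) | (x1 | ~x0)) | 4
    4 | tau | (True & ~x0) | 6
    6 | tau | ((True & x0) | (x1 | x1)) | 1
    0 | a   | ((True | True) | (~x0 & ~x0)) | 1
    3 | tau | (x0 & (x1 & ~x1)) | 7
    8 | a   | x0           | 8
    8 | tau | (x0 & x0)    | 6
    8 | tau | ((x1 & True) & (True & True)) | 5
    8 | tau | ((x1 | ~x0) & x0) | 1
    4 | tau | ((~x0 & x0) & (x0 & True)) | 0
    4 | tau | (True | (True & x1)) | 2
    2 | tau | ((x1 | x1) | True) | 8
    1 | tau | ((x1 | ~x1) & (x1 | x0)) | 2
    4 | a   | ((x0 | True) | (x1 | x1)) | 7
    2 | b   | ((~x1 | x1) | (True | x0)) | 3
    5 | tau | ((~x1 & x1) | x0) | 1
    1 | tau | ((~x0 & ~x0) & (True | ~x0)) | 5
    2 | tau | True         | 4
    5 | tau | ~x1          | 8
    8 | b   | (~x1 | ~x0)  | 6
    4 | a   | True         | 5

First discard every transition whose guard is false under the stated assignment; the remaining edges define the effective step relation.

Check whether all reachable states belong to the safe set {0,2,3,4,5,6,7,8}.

Answer: INVARIANT VIOLATED at state 1

Trace:
Allowed set {0,2,3,4,5,6,7,8}
Reachable = {0,1,5,6,8}
  0: ✓
  1: outside
  5: ✓
  6: ✓
  8: ✓
witness against invariant: a → 1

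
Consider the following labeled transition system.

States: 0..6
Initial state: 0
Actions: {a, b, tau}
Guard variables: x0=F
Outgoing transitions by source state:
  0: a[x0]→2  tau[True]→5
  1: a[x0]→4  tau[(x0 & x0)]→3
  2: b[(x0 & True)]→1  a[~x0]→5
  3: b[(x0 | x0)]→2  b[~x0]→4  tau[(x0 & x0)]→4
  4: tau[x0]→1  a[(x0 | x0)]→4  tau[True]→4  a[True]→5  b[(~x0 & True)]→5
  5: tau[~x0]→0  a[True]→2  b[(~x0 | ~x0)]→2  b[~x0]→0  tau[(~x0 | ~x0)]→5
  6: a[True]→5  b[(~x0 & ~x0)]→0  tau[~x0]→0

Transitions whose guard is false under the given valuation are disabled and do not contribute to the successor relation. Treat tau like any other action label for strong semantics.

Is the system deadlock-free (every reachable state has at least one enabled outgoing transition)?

R = {0,2,5}
  0: tau→5  [1 out]
  2: a→5  [1 out]
  5: a→2  b→0  b→2  tau→0  tau→5  [5 out]

Answer: DEADLOCK-FREE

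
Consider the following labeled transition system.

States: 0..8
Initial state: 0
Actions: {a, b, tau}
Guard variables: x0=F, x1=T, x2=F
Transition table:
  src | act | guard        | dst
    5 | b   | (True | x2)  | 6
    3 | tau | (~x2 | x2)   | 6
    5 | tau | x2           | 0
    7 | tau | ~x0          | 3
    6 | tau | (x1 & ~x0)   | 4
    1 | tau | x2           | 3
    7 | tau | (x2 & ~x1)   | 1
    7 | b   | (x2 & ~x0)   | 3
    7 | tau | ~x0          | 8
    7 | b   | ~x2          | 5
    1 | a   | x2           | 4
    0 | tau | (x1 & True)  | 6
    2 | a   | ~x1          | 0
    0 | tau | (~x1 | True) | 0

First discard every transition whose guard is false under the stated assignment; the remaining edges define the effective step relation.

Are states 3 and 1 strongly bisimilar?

Refine partition for ~:
  round 0: {{0,1,2,3,4,5,6,7,8}}
  round 1: {{0,3,6},{1,2,4,8},{5},{7}}
  round 2: {{0,3},{1,2,4,8},{5},{6},{7}}
  round 3: {{0},{1,2,4,8},{3},{5},{6},{7}}
Fixed point at round 4; 6 class(es).
class of 3: {3}; class of 1: {1,2,4,8}

Answer: NOT BISIMILAR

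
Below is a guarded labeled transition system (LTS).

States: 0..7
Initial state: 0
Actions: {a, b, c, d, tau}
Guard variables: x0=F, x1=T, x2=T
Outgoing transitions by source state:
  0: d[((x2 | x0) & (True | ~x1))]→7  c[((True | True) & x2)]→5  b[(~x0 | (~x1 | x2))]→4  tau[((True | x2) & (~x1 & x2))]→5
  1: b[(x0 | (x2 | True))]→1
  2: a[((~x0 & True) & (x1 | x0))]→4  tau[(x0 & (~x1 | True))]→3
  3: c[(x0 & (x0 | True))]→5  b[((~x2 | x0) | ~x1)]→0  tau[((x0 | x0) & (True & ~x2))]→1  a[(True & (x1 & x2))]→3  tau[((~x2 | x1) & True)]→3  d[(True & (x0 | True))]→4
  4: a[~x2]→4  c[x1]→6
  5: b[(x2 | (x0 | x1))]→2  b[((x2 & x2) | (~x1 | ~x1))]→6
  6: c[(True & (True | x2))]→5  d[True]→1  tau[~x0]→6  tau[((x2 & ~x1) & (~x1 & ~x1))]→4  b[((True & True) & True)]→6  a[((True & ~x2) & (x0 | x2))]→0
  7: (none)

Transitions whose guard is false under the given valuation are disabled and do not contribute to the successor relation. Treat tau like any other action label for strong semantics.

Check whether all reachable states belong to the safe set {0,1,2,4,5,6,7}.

Inv-set: {0,1,2,4,5,6,7}
R = {0,1,2,4,5,6,7}
  0: ok
  1: ok
  2: ok
  4: ok
  5: ok
  6: ok
  7: ok

Answer: INVARIANT HOLDS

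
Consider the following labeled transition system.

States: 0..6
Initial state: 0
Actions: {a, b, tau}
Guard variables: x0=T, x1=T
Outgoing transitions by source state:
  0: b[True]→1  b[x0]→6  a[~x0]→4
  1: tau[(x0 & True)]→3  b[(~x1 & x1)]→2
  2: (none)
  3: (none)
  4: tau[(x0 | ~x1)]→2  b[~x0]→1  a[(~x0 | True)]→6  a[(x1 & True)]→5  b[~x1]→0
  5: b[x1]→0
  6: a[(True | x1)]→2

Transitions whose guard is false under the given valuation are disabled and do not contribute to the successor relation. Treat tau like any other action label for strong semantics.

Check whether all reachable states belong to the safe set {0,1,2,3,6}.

Allowed set {0,1,2,3,6}
Reach set: {0,1,2,3,6}
  0: ok
  1: ok
  2: ok
  3: ok
  6: ok

Answer: INVARIANT HOLDS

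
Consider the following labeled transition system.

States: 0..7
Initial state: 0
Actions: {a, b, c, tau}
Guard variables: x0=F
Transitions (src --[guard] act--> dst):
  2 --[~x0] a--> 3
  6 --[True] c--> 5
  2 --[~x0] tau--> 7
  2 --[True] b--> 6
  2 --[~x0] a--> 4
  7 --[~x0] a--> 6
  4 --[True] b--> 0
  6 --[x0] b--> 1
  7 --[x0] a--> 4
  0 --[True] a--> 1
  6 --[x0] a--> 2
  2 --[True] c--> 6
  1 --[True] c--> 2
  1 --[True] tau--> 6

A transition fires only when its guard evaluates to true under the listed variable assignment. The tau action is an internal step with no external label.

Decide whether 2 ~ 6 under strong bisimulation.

Answer: NOT BISIMILAR

Trace:
Refine partition for ~:
  P[0] = {{0,1,2,3,4,5,6,7}}
  P[1] = {{0,7},{1},{2},{3,5},{4},{6}}
  P[2] = {{0},{1},{2},{3,5},{4},{6},{7}}
7 equivalence class(es) (converged in 3)
[2]={2}  [6]={6}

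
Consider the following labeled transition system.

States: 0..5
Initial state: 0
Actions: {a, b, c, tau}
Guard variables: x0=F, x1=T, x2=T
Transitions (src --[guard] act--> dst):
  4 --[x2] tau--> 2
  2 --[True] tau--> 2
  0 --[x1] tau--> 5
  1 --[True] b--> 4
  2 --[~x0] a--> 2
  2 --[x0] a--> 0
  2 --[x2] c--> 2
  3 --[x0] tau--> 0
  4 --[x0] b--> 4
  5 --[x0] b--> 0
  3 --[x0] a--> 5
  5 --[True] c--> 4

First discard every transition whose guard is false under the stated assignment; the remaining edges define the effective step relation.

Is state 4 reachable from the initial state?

7 transition(s) survive guard evaluation.
L0 = {0}
L1 = {5}  total {0,5}
L2 = {4}  total {0,4,5}
L3 = {2}  total {0,2,4,5}
R = {0,2,4,5}
Path to 4: tau·c

Answer: REACHABLE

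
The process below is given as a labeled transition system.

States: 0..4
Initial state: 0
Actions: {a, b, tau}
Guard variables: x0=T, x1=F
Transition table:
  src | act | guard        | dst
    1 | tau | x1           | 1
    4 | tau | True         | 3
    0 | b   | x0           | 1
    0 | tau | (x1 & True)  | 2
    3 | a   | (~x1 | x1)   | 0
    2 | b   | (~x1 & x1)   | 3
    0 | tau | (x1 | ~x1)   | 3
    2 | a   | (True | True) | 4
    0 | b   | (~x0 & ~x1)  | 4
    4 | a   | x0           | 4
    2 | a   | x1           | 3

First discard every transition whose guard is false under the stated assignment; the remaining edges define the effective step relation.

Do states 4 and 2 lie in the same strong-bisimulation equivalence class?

Answer: NOT BISIMILAR

Working:
Bisimulation quotient by refinement:
  π0 = {{0,1,2,3,4}}
  π1 = {{0},{1},{2,3},{4}}
  π2 = {{0},{1},{2},{3},{4}}
stable after 3 split(s): 5 block(s)
[4]={4}  [2]={2}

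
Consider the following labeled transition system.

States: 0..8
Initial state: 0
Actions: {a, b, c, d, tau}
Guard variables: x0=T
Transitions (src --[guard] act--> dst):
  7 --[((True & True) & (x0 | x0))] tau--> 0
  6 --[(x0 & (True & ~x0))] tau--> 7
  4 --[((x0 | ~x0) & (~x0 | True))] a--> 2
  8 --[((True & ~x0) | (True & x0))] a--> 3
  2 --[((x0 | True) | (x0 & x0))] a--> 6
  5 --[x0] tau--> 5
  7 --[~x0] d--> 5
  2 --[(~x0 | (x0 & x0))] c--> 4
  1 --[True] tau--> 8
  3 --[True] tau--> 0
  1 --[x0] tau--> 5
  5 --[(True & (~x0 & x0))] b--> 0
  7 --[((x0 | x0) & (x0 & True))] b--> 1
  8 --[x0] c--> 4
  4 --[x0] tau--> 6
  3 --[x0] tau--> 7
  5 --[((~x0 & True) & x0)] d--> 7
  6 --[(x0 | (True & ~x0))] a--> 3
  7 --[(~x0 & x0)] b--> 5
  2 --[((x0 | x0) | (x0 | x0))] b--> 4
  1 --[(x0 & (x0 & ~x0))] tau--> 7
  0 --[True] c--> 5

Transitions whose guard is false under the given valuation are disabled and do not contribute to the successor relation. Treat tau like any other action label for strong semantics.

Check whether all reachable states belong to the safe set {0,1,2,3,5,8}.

Answer: INVARIANT HOLDS

Trace:
Inv-set: {0,1,2,3,5,8}
Reach set: {0,5}
  0: safe
  5: safe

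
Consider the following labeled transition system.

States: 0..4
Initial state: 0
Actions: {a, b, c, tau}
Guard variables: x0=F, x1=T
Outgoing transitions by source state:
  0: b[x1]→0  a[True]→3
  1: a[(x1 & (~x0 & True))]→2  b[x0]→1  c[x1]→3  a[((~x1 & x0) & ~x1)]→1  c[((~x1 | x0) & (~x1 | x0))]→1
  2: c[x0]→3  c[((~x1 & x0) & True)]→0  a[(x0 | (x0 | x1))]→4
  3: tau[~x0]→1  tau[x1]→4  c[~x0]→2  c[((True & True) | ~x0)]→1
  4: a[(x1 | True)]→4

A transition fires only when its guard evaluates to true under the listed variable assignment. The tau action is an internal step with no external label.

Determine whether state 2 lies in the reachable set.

Answer: REACHABLE

Analysis:
Guard filter leaves 10 enabled edge(s).
depth 0: {0}
depth 1: {3}  cumulative {0,3}
depth 2: {1,2,4}  cumulative {0,1,2,3,4}
Reach set: {0,1,2,3,4}
Path to 2: a·c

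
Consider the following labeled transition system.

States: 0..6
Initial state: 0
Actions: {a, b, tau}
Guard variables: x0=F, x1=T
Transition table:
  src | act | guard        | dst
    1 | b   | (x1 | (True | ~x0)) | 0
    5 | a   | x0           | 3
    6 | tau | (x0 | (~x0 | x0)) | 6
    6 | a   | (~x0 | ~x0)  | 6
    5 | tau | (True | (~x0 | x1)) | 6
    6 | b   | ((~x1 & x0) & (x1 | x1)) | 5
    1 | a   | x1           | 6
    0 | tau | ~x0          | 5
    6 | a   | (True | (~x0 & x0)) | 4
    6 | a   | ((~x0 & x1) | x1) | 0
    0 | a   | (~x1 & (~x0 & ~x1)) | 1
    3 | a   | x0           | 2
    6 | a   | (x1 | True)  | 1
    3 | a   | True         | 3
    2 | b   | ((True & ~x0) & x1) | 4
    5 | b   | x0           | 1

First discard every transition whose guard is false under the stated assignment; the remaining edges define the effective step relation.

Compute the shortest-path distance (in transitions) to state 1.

Breadth-first toward 1:
  Layer 0: {0}
  Layer 1: {5}
  Layer 2: {6}
  Layer 3: {1,4}
depth(1)=3, e.g. tau·tau·a

Answer: 3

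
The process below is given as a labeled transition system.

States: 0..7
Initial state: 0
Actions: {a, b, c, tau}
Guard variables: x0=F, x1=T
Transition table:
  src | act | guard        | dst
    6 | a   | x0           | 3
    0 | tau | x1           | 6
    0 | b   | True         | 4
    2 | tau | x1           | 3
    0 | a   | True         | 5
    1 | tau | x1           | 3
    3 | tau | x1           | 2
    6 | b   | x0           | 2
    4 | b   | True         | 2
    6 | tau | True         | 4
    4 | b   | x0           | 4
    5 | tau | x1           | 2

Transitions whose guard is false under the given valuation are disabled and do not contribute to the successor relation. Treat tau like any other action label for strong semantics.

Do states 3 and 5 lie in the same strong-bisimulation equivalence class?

Refine partition for ~:
  round 0: {{0,1,2,3,4,5,6,7}}
  round 1: {{0},{1,2,3,5,6},{4},{7}}
  round 2: {{0},{1,2,3,5},{4},{6},{7}}
stable after 3 split(s): 5 block(s)
class of 3: {1,2,3,5}; class of 5: {1,2,3,5}

Answer: BISIMILAR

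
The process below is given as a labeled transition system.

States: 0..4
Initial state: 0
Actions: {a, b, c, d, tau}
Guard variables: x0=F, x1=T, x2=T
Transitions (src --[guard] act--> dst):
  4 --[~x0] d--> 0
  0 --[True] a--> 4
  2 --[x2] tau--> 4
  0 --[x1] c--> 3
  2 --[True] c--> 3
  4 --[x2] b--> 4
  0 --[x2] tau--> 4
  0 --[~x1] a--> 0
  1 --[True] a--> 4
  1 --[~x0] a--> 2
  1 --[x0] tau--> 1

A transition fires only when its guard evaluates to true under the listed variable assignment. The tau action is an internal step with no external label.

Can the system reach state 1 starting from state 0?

Answer: UNREACHABLE

Analysis:
Guard filter leaves 9 enabled edge(s).
L0 = {0}
L1 = {3,4}  cumulative {0,3,4}
R = {0,3,4}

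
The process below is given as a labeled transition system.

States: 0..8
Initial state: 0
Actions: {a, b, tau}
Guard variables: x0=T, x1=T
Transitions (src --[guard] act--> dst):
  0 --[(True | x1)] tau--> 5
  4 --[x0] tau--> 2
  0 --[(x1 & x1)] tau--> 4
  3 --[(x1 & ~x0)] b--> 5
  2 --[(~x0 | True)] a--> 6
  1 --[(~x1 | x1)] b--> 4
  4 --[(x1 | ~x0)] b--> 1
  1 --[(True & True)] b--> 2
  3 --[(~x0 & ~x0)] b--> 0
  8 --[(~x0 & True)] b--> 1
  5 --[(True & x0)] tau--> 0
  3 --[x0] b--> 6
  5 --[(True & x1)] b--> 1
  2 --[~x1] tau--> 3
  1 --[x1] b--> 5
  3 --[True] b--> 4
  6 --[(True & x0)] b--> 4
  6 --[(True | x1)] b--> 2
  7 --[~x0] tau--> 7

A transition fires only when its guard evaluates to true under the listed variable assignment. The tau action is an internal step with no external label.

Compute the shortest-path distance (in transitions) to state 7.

Breadth-first toward 7:
  L0 = {0}
  L1 = {4,5}
  L2 = {1,2}
  L3 = {6}
7 never appears.

Answer: UNREACHABLE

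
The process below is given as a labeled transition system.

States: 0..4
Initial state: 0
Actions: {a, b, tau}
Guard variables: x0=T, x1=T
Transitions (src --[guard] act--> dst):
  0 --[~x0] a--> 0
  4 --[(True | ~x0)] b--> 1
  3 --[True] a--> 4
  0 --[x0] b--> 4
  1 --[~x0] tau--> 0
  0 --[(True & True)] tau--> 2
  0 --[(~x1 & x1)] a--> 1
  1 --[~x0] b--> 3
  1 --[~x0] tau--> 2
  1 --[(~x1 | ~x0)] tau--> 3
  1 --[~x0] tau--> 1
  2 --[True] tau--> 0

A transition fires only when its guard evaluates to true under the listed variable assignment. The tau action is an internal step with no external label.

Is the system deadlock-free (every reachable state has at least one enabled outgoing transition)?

R = {0,1,2,4}
  0: b→4  tau→2  [2 out]
  1: ∅  [deadlock]
  2: tau→0  [1 out]
  4: b→1  [1 out]
trace reaching 1: b·b

Answer: DEADLOCK at state 1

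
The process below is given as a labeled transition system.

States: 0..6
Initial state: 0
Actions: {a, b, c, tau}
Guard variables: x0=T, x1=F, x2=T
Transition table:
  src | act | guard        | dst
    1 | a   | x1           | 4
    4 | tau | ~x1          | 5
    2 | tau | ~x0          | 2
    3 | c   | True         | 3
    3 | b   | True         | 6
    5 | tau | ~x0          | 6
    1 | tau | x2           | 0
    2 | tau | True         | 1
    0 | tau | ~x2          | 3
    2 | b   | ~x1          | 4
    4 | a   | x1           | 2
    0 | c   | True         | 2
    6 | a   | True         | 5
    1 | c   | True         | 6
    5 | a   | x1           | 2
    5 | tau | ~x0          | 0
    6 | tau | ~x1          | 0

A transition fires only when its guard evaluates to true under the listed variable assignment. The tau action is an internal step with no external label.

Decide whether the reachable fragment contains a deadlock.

Answer: DEADLOCK at state 5

Analysis:
R = {0,1,2,4,5,6}
  0: c→2  [1 out]
  1: c→6  tau→0  [2 out]
  2: b→4  tau→1  [2 out]
  4: tau→5  [1 out]
  5: ∅  [deadlock]
  6: a→5  tau→0  [2 out]
witness 5: c·b·tau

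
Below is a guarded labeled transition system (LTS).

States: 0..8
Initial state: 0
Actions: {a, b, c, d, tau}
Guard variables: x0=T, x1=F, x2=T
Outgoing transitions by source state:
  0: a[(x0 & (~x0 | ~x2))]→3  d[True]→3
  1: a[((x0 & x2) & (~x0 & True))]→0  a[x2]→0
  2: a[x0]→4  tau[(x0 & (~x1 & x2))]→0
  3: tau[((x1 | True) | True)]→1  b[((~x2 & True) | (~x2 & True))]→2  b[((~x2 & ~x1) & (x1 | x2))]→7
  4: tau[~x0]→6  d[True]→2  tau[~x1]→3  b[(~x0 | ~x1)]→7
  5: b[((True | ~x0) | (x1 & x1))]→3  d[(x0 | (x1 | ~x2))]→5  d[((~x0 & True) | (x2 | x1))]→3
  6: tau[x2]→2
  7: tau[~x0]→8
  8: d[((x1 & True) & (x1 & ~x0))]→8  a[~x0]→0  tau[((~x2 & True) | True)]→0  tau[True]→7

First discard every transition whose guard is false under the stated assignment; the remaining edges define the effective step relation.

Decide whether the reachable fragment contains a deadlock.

Answer: DEADLOCK-FREE

Working:
R = {0,1,3}
  0: d→3  [1 exit(s)]
  1: a→0  [1 exit(s)]
  3: tau→1  [1 exit(s)]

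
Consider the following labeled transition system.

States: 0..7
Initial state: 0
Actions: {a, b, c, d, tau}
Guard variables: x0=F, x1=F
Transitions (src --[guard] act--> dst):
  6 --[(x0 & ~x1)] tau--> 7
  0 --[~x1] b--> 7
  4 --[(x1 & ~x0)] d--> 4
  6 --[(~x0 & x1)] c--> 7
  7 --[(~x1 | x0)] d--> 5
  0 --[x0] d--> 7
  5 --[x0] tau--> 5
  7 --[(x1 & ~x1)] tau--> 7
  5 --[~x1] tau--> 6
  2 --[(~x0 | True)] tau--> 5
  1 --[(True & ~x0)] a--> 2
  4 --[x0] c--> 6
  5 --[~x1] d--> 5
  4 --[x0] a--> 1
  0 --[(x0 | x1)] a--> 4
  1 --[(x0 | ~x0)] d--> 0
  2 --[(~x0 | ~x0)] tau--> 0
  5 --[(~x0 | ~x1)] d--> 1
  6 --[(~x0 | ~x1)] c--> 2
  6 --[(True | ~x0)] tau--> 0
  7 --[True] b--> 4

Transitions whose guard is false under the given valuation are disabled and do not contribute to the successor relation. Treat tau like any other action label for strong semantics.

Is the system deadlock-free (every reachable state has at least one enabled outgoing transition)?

Answer: DEADLOCK at state 4

Analysis:
Reachable = {0,1,2,4,5,6,7}
  0: b→7  [deg 1]
  1: a→2  d→0  [deg 2]
  2: tau→0  tau→5  [deg 2]
  4: ∅  [deadlock]
  5: d→1  d→5  tau→6  [deg 3]
  6: c→2  tau→0  [deg 2]
  7: b→4  d→5  [deg 2]
Path to 4: b·b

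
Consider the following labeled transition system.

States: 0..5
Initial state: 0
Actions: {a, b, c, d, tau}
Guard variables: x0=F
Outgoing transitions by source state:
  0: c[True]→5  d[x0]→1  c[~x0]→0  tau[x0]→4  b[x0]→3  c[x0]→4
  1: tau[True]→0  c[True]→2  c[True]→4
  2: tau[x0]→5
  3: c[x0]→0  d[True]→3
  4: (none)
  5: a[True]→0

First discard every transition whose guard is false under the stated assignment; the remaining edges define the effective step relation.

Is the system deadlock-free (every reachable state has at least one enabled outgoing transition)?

Answer: DEADLOCK-FREE

Trace:
Reach set: {0,5}
  0: c→0  c→5  [2 out]
  5: a→0  [1 out]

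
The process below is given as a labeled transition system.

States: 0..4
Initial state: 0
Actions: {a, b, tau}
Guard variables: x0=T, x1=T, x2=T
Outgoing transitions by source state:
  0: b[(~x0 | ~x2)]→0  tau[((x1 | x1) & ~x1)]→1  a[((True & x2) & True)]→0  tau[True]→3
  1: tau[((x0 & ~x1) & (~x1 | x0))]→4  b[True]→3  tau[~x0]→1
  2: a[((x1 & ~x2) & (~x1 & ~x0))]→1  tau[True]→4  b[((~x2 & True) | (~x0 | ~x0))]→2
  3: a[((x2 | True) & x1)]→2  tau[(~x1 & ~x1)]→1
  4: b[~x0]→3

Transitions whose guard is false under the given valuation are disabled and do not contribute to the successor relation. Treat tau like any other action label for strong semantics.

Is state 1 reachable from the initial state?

5 transition(s) survive guard evaluation.
depth 0: {0}
depth 1: {3}  now seen {0,3}
depth 2: {2}  now seen {0,2,3}
depth 3: {4}  now seen {0,2,3,4}
Reachable = {0,2,3,4}

Answer: UNREACHABLE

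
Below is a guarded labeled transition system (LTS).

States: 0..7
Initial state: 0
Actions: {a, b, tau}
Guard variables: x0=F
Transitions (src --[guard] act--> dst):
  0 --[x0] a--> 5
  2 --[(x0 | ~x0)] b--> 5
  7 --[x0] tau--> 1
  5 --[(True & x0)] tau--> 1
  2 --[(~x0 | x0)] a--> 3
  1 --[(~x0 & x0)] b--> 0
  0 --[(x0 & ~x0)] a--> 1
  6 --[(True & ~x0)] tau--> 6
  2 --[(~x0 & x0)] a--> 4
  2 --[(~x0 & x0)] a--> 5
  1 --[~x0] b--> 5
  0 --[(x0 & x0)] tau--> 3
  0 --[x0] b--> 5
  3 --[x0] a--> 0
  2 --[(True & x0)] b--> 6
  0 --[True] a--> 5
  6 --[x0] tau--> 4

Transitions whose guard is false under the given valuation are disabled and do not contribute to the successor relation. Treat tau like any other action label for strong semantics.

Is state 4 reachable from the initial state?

Guard filter leaves 5 enabled edge(s).
depth 0: {0}
depth 1: {5}  cumulative {0,5}
R = {0,5}

Answer: UNREACHABLE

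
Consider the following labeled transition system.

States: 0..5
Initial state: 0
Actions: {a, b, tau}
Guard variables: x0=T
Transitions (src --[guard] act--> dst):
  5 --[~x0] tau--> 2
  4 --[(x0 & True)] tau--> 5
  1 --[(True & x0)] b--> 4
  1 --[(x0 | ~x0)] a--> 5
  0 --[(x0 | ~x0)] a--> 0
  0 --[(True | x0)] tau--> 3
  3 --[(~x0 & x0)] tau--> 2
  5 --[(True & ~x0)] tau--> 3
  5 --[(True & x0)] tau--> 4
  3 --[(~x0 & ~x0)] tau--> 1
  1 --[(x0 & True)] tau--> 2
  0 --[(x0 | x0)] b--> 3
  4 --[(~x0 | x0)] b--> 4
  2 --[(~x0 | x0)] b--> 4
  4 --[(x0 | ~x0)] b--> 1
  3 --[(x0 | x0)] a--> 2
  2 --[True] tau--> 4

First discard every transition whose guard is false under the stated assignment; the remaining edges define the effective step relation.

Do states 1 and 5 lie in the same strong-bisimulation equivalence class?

Compute ~ classes (split until stable):
  round 0: {{0,1,2,3,4,5}}
  round 1: {{0,1},{2,4},{3},{5}}
  round 2: {{0},{1},{2},{3},{4},{5}}
stable after 3 split(s): 6 block(s)
class of 1: {1}; class of 5: {5}

Answer: NOT BISIMILAR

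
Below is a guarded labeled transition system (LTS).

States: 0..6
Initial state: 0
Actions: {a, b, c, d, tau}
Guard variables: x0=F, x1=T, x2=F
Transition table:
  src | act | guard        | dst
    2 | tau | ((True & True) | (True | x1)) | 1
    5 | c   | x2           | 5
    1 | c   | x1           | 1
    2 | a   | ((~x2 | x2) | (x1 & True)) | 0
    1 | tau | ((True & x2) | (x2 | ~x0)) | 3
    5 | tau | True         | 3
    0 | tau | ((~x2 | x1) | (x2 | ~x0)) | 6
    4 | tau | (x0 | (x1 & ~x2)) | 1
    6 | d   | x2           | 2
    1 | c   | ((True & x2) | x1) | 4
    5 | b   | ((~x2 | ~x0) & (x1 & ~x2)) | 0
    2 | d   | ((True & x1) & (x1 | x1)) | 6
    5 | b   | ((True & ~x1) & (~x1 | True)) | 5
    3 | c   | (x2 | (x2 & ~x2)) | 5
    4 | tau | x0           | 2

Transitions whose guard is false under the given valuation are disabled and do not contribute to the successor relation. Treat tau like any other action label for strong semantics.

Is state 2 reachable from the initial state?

10 transition(s) survive guard evaluation.
L0 = {0}
L1 = {6}  total {0,6}
Reachable = {0,6}

Answer: UNREACHABLE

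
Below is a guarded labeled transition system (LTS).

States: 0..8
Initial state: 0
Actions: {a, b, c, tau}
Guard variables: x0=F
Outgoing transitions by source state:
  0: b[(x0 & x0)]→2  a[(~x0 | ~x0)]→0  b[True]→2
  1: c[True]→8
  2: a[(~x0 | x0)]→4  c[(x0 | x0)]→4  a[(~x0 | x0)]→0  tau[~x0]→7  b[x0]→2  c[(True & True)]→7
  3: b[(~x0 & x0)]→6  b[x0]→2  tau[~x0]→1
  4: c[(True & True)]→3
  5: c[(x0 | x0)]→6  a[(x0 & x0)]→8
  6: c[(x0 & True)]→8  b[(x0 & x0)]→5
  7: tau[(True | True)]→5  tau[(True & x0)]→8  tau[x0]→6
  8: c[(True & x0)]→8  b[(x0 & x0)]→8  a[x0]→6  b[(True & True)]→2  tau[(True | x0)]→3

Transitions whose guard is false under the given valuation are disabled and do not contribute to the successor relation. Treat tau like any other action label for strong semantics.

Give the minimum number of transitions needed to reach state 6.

Answer: UNREACHABLE

Trace:
Breadth-first toward 6:
  Layer 0: {0}
  Layer 1: {2}
  Layer 2: {4,7}
  Layer 3: {3,5}
  Layer 4: {1}
  Layer 5: {8}
6 never appears.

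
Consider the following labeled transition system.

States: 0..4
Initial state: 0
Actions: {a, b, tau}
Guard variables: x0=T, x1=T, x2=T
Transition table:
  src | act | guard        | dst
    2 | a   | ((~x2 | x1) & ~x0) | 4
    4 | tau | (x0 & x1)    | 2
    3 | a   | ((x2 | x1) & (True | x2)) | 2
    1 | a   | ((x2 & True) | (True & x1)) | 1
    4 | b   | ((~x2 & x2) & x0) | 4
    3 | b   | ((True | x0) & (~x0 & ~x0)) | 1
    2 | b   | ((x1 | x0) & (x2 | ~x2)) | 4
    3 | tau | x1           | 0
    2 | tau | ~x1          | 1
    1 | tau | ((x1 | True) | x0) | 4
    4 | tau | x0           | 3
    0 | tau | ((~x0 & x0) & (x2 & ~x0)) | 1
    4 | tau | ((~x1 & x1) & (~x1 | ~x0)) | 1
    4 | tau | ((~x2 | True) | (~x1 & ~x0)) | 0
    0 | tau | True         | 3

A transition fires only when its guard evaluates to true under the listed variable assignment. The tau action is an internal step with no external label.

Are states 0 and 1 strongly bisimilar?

Bisimulation quotient by refinement:
  P[0] = {{0,1,2,3,4}}
  P[1] = {{0,4},{1,3},{2}}
  P[2] = {{0},{1},{2},{3},{4}}
Fixed point at round 3; 5 class(es).
[0]={0}  [1]={1}

Answer: NOT BISIMILAR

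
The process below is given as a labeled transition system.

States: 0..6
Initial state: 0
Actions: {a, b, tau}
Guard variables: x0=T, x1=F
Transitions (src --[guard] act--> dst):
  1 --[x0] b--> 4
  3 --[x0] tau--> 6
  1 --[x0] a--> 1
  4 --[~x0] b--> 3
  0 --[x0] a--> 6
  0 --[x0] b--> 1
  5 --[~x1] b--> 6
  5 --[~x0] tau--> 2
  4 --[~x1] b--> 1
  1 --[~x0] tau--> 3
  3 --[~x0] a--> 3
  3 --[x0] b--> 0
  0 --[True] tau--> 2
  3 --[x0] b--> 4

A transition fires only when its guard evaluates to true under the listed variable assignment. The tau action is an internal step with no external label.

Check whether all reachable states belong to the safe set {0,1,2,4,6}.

Allowed set {0,1,2,4,6}
Reachable = {0,1,2,4,6}
  0: safe
  1: safe
  2: safe
  4: safe
  6: safe

Answer: INVARIANT HOLDS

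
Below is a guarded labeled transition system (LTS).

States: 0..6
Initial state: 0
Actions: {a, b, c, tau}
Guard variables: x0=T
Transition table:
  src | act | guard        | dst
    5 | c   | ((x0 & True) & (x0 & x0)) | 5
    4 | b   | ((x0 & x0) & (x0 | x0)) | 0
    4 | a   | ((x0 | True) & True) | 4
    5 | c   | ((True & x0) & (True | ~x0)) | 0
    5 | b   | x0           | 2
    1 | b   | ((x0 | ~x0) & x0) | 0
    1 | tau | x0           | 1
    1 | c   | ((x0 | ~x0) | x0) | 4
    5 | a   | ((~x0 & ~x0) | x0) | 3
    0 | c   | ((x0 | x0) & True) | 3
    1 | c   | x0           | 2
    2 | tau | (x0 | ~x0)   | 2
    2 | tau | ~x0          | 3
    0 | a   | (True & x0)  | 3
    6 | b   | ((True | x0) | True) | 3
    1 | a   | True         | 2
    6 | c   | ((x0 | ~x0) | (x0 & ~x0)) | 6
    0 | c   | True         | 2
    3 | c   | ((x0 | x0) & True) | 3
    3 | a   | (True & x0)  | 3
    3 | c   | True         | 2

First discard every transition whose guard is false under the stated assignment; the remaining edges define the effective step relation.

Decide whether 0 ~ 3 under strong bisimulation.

Refine partition for ~:
  P[0] = {{0,1,2,3,4,5,6}}
  P[1] = {{0,3},{1},{2},{4},{5},{6}}
Fixed point at round 2; 6 class(es).
0∈{0,3}, 3∈{0,3}

Answer: BISIMILAR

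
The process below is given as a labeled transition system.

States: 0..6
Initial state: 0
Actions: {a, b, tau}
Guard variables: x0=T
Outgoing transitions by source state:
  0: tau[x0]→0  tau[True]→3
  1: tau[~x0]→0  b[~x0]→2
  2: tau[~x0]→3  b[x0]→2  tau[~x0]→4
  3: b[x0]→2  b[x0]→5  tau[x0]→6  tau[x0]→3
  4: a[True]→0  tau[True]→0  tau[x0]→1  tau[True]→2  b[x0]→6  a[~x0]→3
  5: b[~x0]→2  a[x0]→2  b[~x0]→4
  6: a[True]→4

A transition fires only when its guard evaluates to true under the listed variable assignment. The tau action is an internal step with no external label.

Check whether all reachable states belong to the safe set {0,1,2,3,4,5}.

Inv-set: {0,1,2,3,4,5}
Reachable = {0,1,2,3,4,5,6}
  0: safe
  1: safe
  2: safe
  3: safe
  4: safe
  5: safe
  6: outside
counterexample path to 6: tau·tau

Answer: INVARIANT VIOLATED at state 6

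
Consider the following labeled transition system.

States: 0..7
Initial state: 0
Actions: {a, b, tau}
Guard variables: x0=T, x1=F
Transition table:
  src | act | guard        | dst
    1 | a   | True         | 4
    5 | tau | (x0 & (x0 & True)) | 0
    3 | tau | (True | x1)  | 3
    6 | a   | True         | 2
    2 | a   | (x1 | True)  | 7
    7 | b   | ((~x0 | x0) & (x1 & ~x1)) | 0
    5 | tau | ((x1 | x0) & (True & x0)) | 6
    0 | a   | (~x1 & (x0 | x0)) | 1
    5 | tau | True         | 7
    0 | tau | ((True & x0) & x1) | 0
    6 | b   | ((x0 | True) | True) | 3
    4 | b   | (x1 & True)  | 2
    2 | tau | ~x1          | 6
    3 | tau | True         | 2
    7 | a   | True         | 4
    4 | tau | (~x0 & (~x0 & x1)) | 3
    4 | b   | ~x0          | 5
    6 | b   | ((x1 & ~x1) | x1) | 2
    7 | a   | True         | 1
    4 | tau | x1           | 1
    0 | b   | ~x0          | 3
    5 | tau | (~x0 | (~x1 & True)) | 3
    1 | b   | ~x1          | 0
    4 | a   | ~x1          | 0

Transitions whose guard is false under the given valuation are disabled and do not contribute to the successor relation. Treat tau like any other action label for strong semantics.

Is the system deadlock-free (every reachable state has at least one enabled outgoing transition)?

Answer: DEADLOCK-FREE

Analysis:
Reach set: {0,1,4}
  0: a→1  [deg 1]
  1: a→4  b→0  [deg 2]
  4: a→0  [deg 1]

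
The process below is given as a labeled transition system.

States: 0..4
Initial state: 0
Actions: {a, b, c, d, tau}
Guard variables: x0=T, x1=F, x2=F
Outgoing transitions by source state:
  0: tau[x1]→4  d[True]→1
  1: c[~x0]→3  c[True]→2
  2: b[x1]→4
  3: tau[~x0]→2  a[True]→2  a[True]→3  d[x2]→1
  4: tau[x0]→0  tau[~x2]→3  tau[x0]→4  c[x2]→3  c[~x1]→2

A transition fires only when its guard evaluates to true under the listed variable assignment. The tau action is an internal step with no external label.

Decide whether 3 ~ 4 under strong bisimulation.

Answer: NOT BISIMILAR

Working:
Compute ~ classes (split until stable):
  round 0: {{0,1,2,3,4}}
  round 1: {{0},{1},{2},{3},{4}}
Fixed point at round 2; 5 class(es).
3∈{3}, 4∈{4}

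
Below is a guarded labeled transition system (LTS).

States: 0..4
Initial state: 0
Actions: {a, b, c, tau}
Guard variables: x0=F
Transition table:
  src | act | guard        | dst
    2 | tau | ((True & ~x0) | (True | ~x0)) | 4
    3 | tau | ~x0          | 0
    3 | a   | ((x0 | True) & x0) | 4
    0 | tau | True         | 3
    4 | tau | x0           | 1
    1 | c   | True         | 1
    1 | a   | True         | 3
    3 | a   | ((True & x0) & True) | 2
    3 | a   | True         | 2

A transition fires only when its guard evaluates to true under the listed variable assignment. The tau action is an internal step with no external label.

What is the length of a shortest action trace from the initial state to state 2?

Answer: 2

Working:
BFS to 2:
  depth 0: {0}
  depth 1: {3}
  depth 2: {2}
2 enters at depth 2; path tau·a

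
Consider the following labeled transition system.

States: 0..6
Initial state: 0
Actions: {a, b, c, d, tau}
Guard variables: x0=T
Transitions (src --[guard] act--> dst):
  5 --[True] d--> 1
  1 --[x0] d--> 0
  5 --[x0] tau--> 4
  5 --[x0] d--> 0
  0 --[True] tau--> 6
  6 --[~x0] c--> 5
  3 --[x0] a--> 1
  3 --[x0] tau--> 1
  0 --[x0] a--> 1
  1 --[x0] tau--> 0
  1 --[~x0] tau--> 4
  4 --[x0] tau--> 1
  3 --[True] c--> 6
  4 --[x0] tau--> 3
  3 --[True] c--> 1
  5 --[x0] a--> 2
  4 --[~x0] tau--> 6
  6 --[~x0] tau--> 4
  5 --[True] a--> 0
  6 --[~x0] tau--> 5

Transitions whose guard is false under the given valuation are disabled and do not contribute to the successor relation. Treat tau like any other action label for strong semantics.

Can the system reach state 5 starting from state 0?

Answer: UNREACHABLE

Trace:
After dropping false guards: 15 live edges.
depth 0: {0}
depth 1: {1,6}  now seen {0,1,6}
Reach set: {0,1,6}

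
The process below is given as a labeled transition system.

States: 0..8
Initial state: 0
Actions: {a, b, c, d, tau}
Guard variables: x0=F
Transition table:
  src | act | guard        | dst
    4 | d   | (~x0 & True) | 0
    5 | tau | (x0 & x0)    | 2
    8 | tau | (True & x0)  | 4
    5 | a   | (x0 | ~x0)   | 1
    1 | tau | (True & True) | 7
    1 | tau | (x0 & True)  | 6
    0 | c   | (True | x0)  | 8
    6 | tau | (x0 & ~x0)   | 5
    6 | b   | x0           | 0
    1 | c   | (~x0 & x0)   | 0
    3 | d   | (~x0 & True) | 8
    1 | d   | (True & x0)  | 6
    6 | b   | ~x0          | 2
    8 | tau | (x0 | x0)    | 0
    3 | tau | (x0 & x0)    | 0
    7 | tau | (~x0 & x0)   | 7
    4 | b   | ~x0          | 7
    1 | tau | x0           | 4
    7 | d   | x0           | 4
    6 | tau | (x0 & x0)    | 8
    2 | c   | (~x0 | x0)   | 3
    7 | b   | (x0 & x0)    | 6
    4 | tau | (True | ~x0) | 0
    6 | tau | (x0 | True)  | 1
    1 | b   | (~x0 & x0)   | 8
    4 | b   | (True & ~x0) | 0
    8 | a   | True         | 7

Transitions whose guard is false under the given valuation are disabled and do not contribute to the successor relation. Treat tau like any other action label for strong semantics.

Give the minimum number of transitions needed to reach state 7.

Answer: 2

Analysis:
Layered search for 7:
  Layer 0: {0}
  Layer 1: {8}
  Layer 2: {7}
depth(7)=2, e.g. c·a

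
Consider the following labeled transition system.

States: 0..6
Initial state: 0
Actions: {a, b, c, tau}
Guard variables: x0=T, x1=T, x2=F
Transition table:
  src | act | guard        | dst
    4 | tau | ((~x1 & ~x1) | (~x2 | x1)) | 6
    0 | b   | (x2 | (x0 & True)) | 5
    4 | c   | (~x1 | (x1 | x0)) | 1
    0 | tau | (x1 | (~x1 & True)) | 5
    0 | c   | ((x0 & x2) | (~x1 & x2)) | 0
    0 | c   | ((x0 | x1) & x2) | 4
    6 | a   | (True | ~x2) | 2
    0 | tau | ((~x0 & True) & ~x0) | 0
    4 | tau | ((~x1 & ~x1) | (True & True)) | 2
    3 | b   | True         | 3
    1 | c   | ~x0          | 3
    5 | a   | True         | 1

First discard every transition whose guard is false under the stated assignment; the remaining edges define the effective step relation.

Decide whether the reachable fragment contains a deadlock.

Answer: DEADLOCK at state 1

Analysis:
R = {0,1,5}
  0: b→5  tau→5  [2 out]
  1: ∅  [no exit]
  5: a→1  [1 out]
Path to 1: b·a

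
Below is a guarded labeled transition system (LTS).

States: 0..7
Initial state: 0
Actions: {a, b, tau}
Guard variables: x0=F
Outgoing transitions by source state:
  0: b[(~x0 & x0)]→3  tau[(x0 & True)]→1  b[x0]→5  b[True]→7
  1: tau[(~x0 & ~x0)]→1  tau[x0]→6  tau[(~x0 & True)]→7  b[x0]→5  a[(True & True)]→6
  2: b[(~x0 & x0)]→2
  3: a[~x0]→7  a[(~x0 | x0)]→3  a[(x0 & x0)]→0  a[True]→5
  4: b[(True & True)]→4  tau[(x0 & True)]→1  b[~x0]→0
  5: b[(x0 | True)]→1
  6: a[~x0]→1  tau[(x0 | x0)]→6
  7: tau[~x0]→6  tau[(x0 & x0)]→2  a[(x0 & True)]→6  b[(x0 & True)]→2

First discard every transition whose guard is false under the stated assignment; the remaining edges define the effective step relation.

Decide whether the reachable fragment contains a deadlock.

Reachable = {0,1,6,7}
  0: b→7  [1 out]
  1: a→6  tau→1  tau→7  [3 out]
  6: a→1  [1 out]
  7: tau→6  [1 out]

Answer: DEADLOCK-FREE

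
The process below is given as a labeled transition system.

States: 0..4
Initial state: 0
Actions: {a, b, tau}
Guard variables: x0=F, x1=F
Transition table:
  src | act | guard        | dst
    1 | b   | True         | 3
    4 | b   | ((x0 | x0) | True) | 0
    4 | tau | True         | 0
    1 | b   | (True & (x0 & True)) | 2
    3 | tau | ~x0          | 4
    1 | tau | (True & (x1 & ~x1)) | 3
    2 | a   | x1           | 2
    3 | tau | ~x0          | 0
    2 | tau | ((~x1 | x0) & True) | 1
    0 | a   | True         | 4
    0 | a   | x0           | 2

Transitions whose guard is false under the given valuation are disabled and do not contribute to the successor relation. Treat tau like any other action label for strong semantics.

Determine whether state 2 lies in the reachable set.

Answer: UNREACHABLE

Trace:
After dropping false guards: 7 live edges.
depth 0: {0}
depth 1: {4}  total {0,4}
R = {0,4}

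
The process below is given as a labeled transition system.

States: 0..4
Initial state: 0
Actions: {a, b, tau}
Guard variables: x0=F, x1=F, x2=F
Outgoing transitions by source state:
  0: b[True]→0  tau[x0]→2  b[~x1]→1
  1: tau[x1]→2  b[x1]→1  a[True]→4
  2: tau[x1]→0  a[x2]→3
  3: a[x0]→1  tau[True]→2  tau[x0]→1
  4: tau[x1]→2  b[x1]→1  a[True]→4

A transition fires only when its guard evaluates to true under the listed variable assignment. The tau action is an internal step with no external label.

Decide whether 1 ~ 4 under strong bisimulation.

Compute ~ classes (split until stable):
  round 0: {{0,1,2,3,4}}
  round 1: {{0},{1,4},{2},{3}}
Fixed point at round 2; 4 class(es).
1∈{1,4}, 4∈{1,4}

Answer: BISIMILAR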